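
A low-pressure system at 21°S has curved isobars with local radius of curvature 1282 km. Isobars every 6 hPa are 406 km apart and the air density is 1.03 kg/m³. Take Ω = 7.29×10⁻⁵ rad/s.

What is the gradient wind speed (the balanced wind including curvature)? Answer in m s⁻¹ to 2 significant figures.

Coriolis parameter at 21°S:
f = 2Ω sin φ = 2 × 7.29×10⁻⁵ × sin 21° = 5.23×10⁻⁵ s⁻¹
Pressure gradient: |∂P/∂n| = 600 Pa / 406000 m = 1.48×10⁻³ Pa/m
Geostrophic speed: V_g = |∂P/∂n|/(fρ) = 1.48×10⁻³/(5.23×10⁻⁵ × 1.03) = 27.5 m/s
Around a low, centrifugal force acts outward with Coriolis, so pressure-gradient force balances both:
(1/ρ)|∂P/∂n| = fV + V²/R  →  V² + fR·V − fR·V_g = 0
With fR = 5.23×10⁻⁵ × 1282×10³ m = 67.0 m/s:
V = [−fR + √((fR)² + 4 fR V_g)]/2 = [−67.0 + √(67.0² + 4×67.0×27.5)]/2 = 20.9 m/s
Subgeostrophic (V < V_g = 27.5 m/s), as expected around a low.

21 m s⁻¹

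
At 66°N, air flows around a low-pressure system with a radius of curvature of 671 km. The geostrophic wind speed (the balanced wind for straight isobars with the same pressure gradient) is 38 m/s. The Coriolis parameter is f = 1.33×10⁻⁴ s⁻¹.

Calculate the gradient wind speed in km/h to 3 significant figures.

Around a low, centrifugal force acts outward with Coriolis, so pressure-gradient force balances both:
(1/ρ)|∂P/∂n| = fV + V²/R  →  V² + fR·V − fR·V_g = 0
With fR = 1.33×10⁻⁴ × 671×10³ m = 89.2 m/s:
V = [−fR + √((fR)² + 4 fR V_g)]/2 = [−89.2 + √(89.2² + 4×89.2×38)]/2 = 28.7 m/s
Subgeostrophic (V < V_g = 38 m/s), as expected around a low.
Converting: 28.7 m/s × 3.6 = 103 km/h

103 km/h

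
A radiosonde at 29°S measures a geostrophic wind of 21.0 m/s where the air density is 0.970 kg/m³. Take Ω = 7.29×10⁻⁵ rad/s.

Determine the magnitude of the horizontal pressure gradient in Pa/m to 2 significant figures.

Coriolis parameter at 29°S:
f = 2Ω sin φ = 2 × 7.29×10⁻⁵ × sin 29° = 7.07×10⁻⁵ s⁻¹
Geostrophic balance rearranged: |∂P/∂n| = f ρ V_g
|∂P/∂n| = 7.07×10⁻⁵ × 0.970 × 21.0 = 1.44×10⁻³ Pa/m

1.4×10⁻³ Pa/m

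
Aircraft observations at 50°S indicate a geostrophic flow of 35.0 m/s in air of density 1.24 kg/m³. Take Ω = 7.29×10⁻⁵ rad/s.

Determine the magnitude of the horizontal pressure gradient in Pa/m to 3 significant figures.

Coriolis parameter at 50°S:
f = 2Ω sin φ = 2 × 7.29×10⁻⁵ × sin 50° = 1.12×10⁻⁴ s⁻¹
Geostrophic balance rearranged: |∂P/∂n| = f ρ V_g
|∂P/∂n| = 1.12×10⁻⁴ × 1.24 × 35.0 = 4.85×10⁻³ Pa/m

4.85×10⁻³ Pa/m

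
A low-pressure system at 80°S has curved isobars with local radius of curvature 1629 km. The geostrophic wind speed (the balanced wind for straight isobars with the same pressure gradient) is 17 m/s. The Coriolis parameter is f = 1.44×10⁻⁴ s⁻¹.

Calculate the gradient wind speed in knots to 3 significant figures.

Around a low, centrifugal force acts outward with Coriolis, so pressure-gradient force balances both:
(1/ρ)|∂P/∂n| = fV + V²/R  →  V² + fR·V − fR·V_g = 0
With fR = 1.44×10⁻⁴ × 1629×10³ m = 235 m/s:
V = [−fR + √((fR)² + 4 fR V_g)]/2 = [−235 + √(235² + 4×235×17)]/2 = 15.9 m/s
Subgeostrophic (V < V_g = 17 m/s), as expected around a low.
Converting: 15.9 m/s × 1.944 = 30.9 knots

30.9 knots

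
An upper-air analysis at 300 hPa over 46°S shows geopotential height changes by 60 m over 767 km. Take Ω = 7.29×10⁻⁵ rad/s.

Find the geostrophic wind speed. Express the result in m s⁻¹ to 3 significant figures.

Coriolis parameter at 46°S:
f = 2Ω sin φ = 2 × 7.29×10⁻⁵ × sin 46° = 1.05×10⁻⁴ s⁻¹
Height gradient: |∂Z/∂n| = 60 m / 767000 m = 7.82×10⁻⁵
On a pressure surface, geostrophic balance gives V_g = (g/f)|∂Z/∂n|:
V_g = 9.81 × 7.82×10⁻⁵ / 1.05×10⁻⁴ = 7.32 m/s

7.32 m s⁻¹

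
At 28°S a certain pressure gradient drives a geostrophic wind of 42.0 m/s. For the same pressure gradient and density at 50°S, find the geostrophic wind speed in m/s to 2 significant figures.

26 m/s

With the same pressure gradient and density, V_g ∝ 1/f ∝ 1/sin φ.
V₂ = V₁ · sin φ₁ / sin φ₂ = 42.0 × sin 28° / sin 50°
V₂ = 42.0 × 0.4695/0.7660 = 26 m/s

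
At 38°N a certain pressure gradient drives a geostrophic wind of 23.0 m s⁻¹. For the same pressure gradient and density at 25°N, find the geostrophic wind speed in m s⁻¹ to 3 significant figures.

With the same pressure gradient and density, V_g ∝ 1/f ∝ 1/sin φ.
V₂ = V₁ · sin φ₁ / sin φ₂ = 23.0 × sin 38° / sin 25°
V₂ = 23.0 × 0.6157/0.4226 = 33.5 m s⁻¹

33.5 m s⁻¹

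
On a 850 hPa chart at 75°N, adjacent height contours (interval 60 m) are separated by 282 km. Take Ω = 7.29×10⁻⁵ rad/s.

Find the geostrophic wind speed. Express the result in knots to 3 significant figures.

Coriolis parameter at 75°N:
f = 2Ω sin φ = 2 × 7.29×10⁻⁵ × sin 75° = 1.41×10⁻⁴ s⁻¹
Height gradient: |∂Z/∂n| = 60 m / 282000 m = 2.13×10⁻⁴
On a pressure surface, geostrophic balance gives V_g = (g/f)|∂Z/∂n|:
V_g = 9.81 × 2.13×10⁻⁴ / 1.41×10⁻⁴ = 14.8 m/s
Converting: 14.8 m/s × 1.944 = 28.8 knots

28.8 knots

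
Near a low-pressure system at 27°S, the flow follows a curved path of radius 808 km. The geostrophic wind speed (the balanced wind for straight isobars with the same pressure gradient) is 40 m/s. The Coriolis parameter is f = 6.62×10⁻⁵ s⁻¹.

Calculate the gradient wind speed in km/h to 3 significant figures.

Around a low, centrifugal force acts outward with Coriolis, so pressure-gradient force balances both:
(1/ρ)|∂P/∂n| = fV + V²/R  →  V² + fR·V − fR·V_g = 0
With fR = 6.62×10⁻⁵ × 808×10³ m = 53.5 m/s:
V = [−fR + √((fR)² + 4 fR V_g)]/2 = [−53.5 + √(53.5² + 4×53.5×40)]/2 = 26.7 m/s
Subgeostrophic (V < V_g = 40 m/s), as expected around a low.
Converting: 26.7 m/s × 3.6 = 96.1 km/h

96.1 km/h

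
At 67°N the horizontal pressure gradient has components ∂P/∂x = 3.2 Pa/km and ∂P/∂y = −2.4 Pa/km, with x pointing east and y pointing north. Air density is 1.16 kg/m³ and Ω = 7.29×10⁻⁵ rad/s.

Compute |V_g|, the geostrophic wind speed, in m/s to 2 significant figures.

Coriolis parameter at 67°N:
f = 2Ω sin φ = 2 × 7.29×10⁻⁵ × sin 67° = 1.34×10⁻⁴ s⁻¹
Component geostrophic relations (x east, y north):
u_g = −(1/(fρ)) ∂P/∂y,  v_g = (1/(fρ)) ∂P/∂x
u_g = −(−2.4×10⁻³)/(1.34×10⁻⁴ × 1.16) = 15.4 m/s;  v_g = (3.2×10⁻³)/(1.34×10⁻⁴ × 1.16) = 20.6 m/s
|V_g| = √(u_g² + v_g²) = 25.7 m/s

26 m/s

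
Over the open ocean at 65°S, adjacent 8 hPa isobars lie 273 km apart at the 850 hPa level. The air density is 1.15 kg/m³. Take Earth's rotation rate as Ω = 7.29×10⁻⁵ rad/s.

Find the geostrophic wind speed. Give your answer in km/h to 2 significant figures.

69 km/h

Coriolis parameter at 65°S:
f = 2Ω sin φ = 2 × 7.29×10⁻⁵ × sin 65° = 1.32×10⁻⁴ s⁻¹
Pressure gradient: |∂P/∂n| = 800 Pa / 273000 m = 2.93×10⁻³ Pa/m
Geostrophic balance (pressure-gradient force = Coriolis force):
V_g = (1/(fρ)) |∂P/∂n| = 2.93×10⁻³ / (1.32×10⁻⁴ × 1.15) = 19.3 m/s
Converting: 19.3 m/s × 3.6 = 69 km/h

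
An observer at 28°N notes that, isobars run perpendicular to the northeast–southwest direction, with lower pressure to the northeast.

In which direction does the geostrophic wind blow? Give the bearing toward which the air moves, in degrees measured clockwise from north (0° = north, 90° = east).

The pressure-gradient force points toward the northeast (bearing 045°).
Geostrophic balance: in the Northern Hemisphere the Coriolis force deflects motion to the right, so the geostrophic wind blows 90° to the right of the pressure-gradient force (low pressure on the left).
Rotating 045° by 90° clockwise gives 135° — the wind blows toward the southeast.

135°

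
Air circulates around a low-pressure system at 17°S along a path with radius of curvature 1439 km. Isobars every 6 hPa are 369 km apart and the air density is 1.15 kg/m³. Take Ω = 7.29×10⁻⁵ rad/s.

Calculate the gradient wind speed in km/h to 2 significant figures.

Coriolis parameter at 17°S:
f = 2Ω sin φ = 2 × 7.29×10⁻⁵ × sin 17° = 4.26×10⁻⁵ s⁻¹
Pressure gradient: |∂P/∂n| = 600 Pa / 369000 m = 1.63×10⁻³ Pa/m
Geostrophic speed: V_g = |∂P/∂n|/(fρ) = 1.63×10⁻³/(4.26×10⁻⁵ × 1.15) = 33.2 m/s
Around a low, centrifugal force acts outward with Coriolis, so pressure-gradient force balances both:
(1/ρ)|∂P/∂n| = fV + V²/R  →  V² + fR·V − fR·V_g = 0
With fR = 4.26×10⁻⁵ × 1439×10³ m = 61.3 m/s:
V = [−fR + √((fR)² + 4 fR V_g)]/2 = [−61.3 + √(61.3² + 4×61.3×33.2)]/2 = 23.9 m/s
Subgeostrophic (V < V_g = 33.2 m/s), as expected around a low.
Converting: 23.9 m/s × 3.6 = 86 km/h

86 km/h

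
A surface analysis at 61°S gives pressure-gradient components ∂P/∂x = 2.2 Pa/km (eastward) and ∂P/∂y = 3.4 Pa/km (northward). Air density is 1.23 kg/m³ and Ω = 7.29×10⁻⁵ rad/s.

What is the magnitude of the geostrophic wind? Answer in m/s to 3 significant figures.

25.8 m/s

Coriolis parameter at 61°S:
f = 2Ω sin φ = 2 × 7.29×10⁻⁵ × sin 61° = 1.28×10⁻⁴ s⁻¹
In the Southern Hemisphere f is negative: f = −1.28×10⁻⁴ s⁻¹.
Component geostrophic relations (x east, y north):
u_g = −(1/(fρ)) ∂P/∂y,  v_g = (1/(fρ)) ∂P/∂x
u_g = −(3.4×10⁻³)/(−1.28×10⁻⁴ × 1.23) = 21.7 m/s;  v_g = (2.2×10⁻³)/(−1.28×10⁻⁴ × 1.23) = −14.0 m/s
|V_g| = √(u_g² + v_g²) = 25.8 m/s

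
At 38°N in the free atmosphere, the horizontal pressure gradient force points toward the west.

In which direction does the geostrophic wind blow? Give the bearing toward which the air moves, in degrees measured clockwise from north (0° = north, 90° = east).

000°

The pressure-gradient force points toward the west (bearing 270°).
Geostrophic balance: in the Northern Hemisphere the Coriolis force deflects motion to the right, so the geostrophic wind blows 90° to the right of the pressure-gradient force (low pressure on the left).
Rotating 270° by 90° clockwise gives 000° — the wind blows toward the north.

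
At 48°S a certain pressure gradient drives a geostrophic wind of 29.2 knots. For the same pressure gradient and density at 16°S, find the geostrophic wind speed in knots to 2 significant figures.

79 knots

With the same pressure gradient and density, V_g ∝ 1/f ∝ 1/sin φ.
V₂ = V₁ · sin φ₁ / sin φ₂ = 29.2 × sin 48° / sin 16°
V₂ = 29.2 × 0.7431/0.2756 = 79 knots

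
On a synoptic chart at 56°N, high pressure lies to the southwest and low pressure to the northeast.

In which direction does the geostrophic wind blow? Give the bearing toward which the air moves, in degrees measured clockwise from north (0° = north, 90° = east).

135°

The pressure-gradient force points toward the northeast (bearing 045°).
Geostrophic balance: in the Northern Hemisphere the Coriolis force deflects motion to the right, so the geostrophic wind blows 90° to the right of the pressure-gradient force (low pressure on the left).
Rotating 045° by 90° clockwise gives 135° — the wind blows toward the southeast.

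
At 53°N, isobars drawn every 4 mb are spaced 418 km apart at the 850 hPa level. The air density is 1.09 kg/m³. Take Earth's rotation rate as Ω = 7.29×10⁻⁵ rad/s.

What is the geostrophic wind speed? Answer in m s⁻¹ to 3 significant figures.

Coriolis parameter at 53°N:
f = 2Ω sin φ = 2 × 7.29×10⁻⁵ × sin 53° = 1.16×10⁻⁴ s⁻¹
Pressure gradient: |∂P/∂n| = 400 Pa / 418000 m = 9.57×10⁻⁴ Pa/m
Geostrophic balance (pressure-gradient force = Coriolis force):
V_g = (1/(fρ)) |∂P/∂n| = 9.57×10⁻⁴ / (1.16×10⁻⁴ × 1.09) = 7.54 m/s

7.54 m s⁻¹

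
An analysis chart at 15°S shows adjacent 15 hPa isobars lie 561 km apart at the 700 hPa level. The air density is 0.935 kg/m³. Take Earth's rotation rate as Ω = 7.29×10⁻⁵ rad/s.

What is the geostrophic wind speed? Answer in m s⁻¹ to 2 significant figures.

76 m s⁻¹

Coriolis parameter at 15°S:
f = 2Ω sin φ = 2 × 7.29×10⁻⁵ × sin 15° = 3.77×10⁻⁵ s⁻¹
Pressure gradient: |∂P/∂n| = 1500 Pa / 561000 m = 2.67×10⁻³ Pa/m
Geostrophic balance (pressure-gradient force = Coriolis force):
V_g = (1/(fρ)) |∂P/∂n| = 2.67×10⁻³ / (3.77×10⁻⁵ × 0.935) = 75.8 m/s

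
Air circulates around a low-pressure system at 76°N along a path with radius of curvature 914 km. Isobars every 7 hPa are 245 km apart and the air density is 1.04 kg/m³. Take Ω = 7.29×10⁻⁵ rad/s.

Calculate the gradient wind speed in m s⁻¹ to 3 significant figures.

Coriolis parameter at 76°N:
f = 2Ω sin φ = 2 × 7.29×10⁻⁵ × sin 76° = 1.41×10⁻⁴ s⁻¹
Pressure gradient: |∂P/∂n| = 700 Pa / 245000 m = 2.86×10⁻³ Pa/m
Geostrophic speed: V_g = |∂P/∂n|/(fρ) = 2.86×10⁻³/(1.41×10⁻⁴ × 1.04) = 19.4 m/s
Around a low, centrifugal force acts outward with Coriolis, so pressure-gradient force balances both:
(1/ρ)|∂P/∂n| = fV + V²/R  →  V² + fR·V − fR·V_g = 0
With fR = 1.41×10⁻⁴ × 914×10³ m = 129 m/s:
V = [−fR + √((fR)² + 4 fR V_g)]/2 = [−129 + √(129² + 4×129×19.4)]/2 = 17.1 m/s
Subgeostrophic (V < V_g = 19.4 m/s), as expected around a low.

17.1 m s⁻¹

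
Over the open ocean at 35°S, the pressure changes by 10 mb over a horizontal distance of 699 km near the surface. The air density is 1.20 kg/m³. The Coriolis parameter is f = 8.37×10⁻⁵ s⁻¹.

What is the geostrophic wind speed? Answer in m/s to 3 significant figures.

Pressure gradient: |∂P/∂n| = 1000 Pa / 699000 m = 1.43×10⁻³ Pa/m
Geostrophic balance (pressure-gradient force = Coriolis force):
V_g = (1/(fρ)) |∂P/∂n| = 1.43×10⁻³ / (8.37×10⁻⁵ × 1.20) = 14.2 m/s

14.2 m/s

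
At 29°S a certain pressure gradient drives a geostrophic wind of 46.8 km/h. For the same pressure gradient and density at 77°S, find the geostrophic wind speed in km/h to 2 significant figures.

With the same pressure gradient and density, V_g ∝ 1/f ∝ 1/sin φ.
V₂ = V₁ · sin φ₁ / sin φ₂ = 46.8 × sin 29° / sin 77°
V₂ = 46.8 × 0.4848/0.9744 = 23 km/h

23 km/h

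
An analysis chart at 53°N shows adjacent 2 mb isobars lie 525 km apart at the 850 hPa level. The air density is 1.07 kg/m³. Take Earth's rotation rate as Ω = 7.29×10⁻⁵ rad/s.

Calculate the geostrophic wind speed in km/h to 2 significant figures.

11 km/h

Coriolis parameter at 53°N:
f = 2Ω sin φ = 2 × 7.29×10⁻⁵ × sin 53° = 1.16×10⁻⁴ s⁻¹
Pressure gradient: |∂P/∂n| = 200 Pa / 525000 m = 3.81×10⁻⁴ Pa/m
Geostrophic balance (pressure-gradient force = Coriolis force):
V_g = (1/(fρ)) |∂P/∂n| = 3.81×10⁻⁴ / (1.16×10⁻⁴ × 1.07) = 3.06 m/s
Converting: 3.06 m/s × 3.6 = 11 km/h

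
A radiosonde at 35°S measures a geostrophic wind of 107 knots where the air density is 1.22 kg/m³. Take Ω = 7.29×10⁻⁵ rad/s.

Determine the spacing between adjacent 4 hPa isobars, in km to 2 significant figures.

71 km

Coriolis parameter at 35°S:
f = 2Ω sin φ = 2 × 7.29×10⁻⁵ × sin 35° = 8.36×10⁻⁵ s⁻¹
Wind speed in SI: 107 knots = 55.0 m/s
Geostrophic balance rearranged: |∂P/∂n| = f ρ V_g
|∂P/∂n| = 8.36×10⁻⁵ × 1.22 × 55.0 = 5.62×10⁻³ Pa/m
Isobar spacing: Δn = ΔP/|∂P/∂n| = 400 Pa / 5.62×10⁻³ Pa/m = 71225 m ≈ 71 km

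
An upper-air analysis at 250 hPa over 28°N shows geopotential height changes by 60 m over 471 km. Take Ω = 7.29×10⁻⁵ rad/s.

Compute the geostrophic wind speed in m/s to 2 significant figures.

Coriolis parameter at 28°N:
f = 2Ω sin φ = 2 × 7.29×10⁻⁵ × sin 28° = 6.84×10⁻⁵ s⁻¹
Height gradient: |∂Z/∂n| = 60 m / 471000 m = 1.27×10⁻⁴
On a pressure surface, geostrophic balance gives V_g = (g/f)|∂Z/∂n|:
V_g = 9.81 × 1.27×10⁻⁴ / 6.84×10⁻⁵ = 18.3 m/s

18 m/s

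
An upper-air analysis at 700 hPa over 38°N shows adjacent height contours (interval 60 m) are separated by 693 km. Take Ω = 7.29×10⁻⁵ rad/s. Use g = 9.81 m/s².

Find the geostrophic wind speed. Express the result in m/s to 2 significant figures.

Coriolis parameter at 38°N:
f = 2Ω sin φ = 2 × 7.29×10⁻⁵ × sin 38° = 8.98×10⁻⁵ s⁻¹
Height gradient: |∂Z/∂n| = 60 m / 693000 m = 8.66×10⁻⁵
On a pressure surface, geostrophic balance gives V_g = (g/f)|∂Z/∂n|:
V_g = 9.81 × 8.66×10⁻⁵ / 8.98×10⁻⁵ = 9.46 m/s

9.5 m/s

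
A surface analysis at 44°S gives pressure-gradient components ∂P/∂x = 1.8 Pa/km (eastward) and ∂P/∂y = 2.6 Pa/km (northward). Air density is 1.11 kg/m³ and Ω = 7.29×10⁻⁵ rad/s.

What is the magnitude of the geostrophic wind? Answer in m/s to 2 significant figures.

28 m/s

Coriolis parameter at 44°S:
f = 2Ω sin φ = 2 × 7.29×10⁻⁵ × sin 44° = 1.01×10⁻⁴ s⁻¹
In the Southern Hemisphere f is negative: f = −1.01×10⁻⁴ s⁻¹.
Component geostrophic relations (x east, y north):
u_g = −(1/(fρ)) ∂P/∂y,  v_g = (1/(fρ)) ∂P/∂x
u_g = −(2.6×10⁻³)/(−1.01×10⁻⁴ × 1.11) = 23.1 m/s;  v_g = (1.8×10⁻³)/(−1.01×10⁻⁴ × 1.11) = −16.0 m/s
|V_g| = √(u_g² + v_g²) = 28.1 m/s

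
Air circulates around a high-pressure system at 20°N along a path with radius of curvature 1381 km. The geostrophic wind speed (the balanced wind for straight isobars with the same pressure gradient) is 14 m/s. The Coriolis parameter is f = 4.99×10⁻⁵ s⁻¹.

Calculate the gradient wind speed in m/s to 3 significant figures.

19.5 m/s

Around a high, pressure-gradient force acts outward with centrifugal, so Coriolis balances both:
fV = (1/ρ)|∂P/∂n| + V²/R  →  V² − fR·V + fR·V_g = 0
With fR = 4.99×10⁻⁵ × 1381×10³ m = 68.9 m/s:
V = [fR − √((fR)² − 4 fR V_g)]/2 = [68.9 − √(68.9² − 4×68.9×14)]/2 = 19.5 m/s
Supergeostrophic (V > V_g = 14 m/s), as expected around a high.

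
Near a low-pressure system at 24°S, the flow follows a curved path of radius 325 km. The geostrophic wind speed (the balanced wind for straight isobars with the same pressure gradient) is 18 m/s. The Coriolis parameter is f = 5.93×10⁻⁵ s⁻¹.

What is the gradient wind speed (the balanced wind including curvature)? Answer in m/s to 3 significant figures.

Around a low, centrifugal force acts outward with Coriolis, so pressure-gradient force balances both:
(1/ρ)|∂P/∂n| = fV + V²/R  →  V² + fR·V − fR·V_g = 0
With fR = 5.93×10⁻⁵ × 325×10³ m = 19.3 m/s:
V = [−fR + √((fR)² + 4 fR V_g)]/2 = [−19.3 + √(19.3² + 4×19.3×18)]/2 = 11.3 m/s
Subgeostrophic (V < V_g = 18 m/s), as expected around a low.

11.3 m/s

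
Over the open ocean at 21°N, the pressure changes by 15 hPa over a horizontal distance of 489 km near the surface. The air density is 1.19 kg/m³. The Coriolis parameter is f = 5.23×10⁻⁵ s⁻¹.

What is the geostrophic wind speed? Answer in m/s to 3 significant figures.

Pressure gradient: |∂P/∂n| = 1500 Pa / 489000 m = 3.07×10⁻³ Pa/m
Geostrophic balance (pressure-gradient force = Coriolis force):
V_g = (1/(fρ)) |∂P/∂n| = 3.07×10⁻³ / (5.23×10⁻⁵ × 1.19) = 49.3 m/s

49.3 m/s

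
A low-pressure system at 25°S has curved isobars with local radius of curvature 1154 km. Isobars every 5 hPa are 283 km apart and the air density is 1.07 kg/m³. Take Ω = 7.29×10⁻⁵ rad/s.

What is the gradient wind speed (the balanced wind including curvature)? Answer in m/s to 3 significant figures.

20.7 m/s

Coriolis parameter at 25°S:
f = 2Ω sin φ = 2 × 7.29×10⁻⁵ × sin 25° = 6.16×10⁻⁵ s⁻¹
Pressure gradient: |∂P/∂n| = 500 Pa / 283000 m = 1.77×10⁻³ Pa/m
Geostrophic speed: V_g = |∂P/∂n|/(fρ) = 1.77×10⁻³/(6.16×10⁻⁵ × 1.07) = 26.8 m/s
Around a low, centrifugal force acts outward with Coriolis, so pressure-gradient force balances both:
(1/ρ)|∂P/∂n| = fV + V²/R  →  V² + fR·V − fR·V_g = 0
With fR = 6.16×10⁻⁵ × 1154×10³ m = 71.1 m/s:
V = [−fR + √((fR)² + 4 fR V_g)]/2 = [−71.1 + √(71.1² + 4×71.1×26.8)]/2 = 20.7 m/s
Subgeostrophic (V < V_g = 26.8 m/s), as expected around a low.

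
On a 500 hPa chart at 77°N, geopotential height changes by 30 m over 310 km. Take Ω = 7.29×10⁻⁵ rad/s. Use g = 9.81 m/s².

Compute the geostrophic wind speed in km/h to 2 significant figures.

Coriolis parameter at 77°N:
f = 2Ω sin φ = 2 × 7.29×10⁻⁵ × sin 77° = 1.42×10⁻⁴ s⁻¹
Height gradient: |∂Z/∂n| = 30 m / 310000 m = 9.68×10⁻⁵
On a pressure surface, geostrophic balance gives V_g = (g/f)|∂Z/∂n|:
V_g = 9.81 × 9.68×10⁻⁵ / 1.42×10⁻⁴ = 6.68 m/s
Converting: 6.68 m/s × 3.6 = 24 km/h

24 km/h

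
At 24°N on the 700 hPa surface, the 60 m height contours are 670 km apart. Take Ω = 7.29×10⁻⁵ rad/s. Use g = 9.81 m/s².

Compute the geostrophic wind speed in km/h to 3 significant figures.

Coriolis parameter at 24°N:
f = 2Ω sin φ = 2 × 7.29×10⁻⁵ × sin 24° = 5.93×10⁻⁵ s⁻¹
Height gradient: |∂Z/∂n| = 60 m / 670000 m = 8.96×10⁻⁵
On a pressure surface, geostrophic balance gives V_g = (g/f)|∂Z/∂n|:
V_g = 9.81 × 8.96×10⁻⁵ / 5.93×10⁻⁵ = 14.8 m/s
Converting: 14.8 m/s × 3.6 = 53.3 km/h

53.3 km/h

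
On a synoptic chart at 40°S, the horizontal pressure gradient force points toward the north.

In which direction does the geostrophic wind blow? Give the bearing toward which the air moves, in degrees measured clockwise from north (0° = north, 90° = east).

270°

The pressure-gradient force points toward the north (bearing 000°).
Geostrophic balance: in the Southern Hemisphere the Coriolis force deflects motion to the left, so the geostrophic wind blows 90° to the left of the pressure-gradient force (low pressure on the right).
Rotating 000° by 90° counterclockwise gives 270° — the wind blows toward the west.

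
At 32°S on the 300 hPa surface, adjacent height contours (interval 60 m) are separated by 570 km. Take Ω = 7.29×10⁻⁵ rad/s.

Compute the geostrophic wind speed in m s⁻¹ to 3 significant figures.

13.4 m s⁻¹

Coriolis parameter at 32°S:
f = 2Ω sin φ = 2 × 7.29×10⁻⁵ × sin 32° = 7.73×10⁻⁵ s⁻¹
Height gradient: |∂Z/∂n| = 60 m / 570000 m = 1.05×10⁻⁴
On a pressure surface, geostrophic balance gives V_g = (g/f)|∂Z/∂n|:
V_g = 9.81 × 1.05×10⁻⁴ / 7.73×10⁻⁵ = 13.4 m/s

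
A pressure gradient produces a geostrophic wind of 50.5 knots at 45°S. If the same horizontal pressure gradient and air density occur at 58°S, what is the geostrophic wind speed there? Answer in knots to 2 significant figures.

42 knots

With the same pressure gradient and density, V_g ∝ 1/f ∝ 1/sin φ.
V₂ = V₁ · sin φ₁ / sin φ₂ = 50.5 × sin 45° / sin 58°
V₂ = 50.5 × 0.7071/0.8480 = 42 knots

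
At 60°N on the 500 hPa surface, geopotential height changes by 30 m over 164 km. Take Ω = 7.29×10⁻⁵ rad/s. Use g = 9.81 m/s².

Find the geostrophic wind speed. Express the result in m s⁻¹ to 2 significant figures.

14 m s⁻¹

Coriolis parameter at 60°N:
f = 2Ω sin φ = 2 × 7.29×10⁻⁵ × sin 60° = 1.26×10⁻⁴ s⁻¹
Height gradient: |∂Z/∂n| = 30 m / 164000 m = 1.83×10⁻⁴
On a pressure surface, geostrophic balance gives V_g = (g/f)|∂Z/∂n|:
V_g = 9.81 × 1.83×10⁻⁴ / 1.26×10⁻⁴ = 14.2 m/s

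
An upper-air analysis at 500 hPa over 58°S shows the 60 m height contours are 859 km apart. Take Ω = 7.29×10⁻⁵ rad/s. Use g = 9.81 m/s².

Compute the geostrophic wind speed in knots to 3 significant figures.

Coriolis parameter at 58°S:
f = 2Ω sin φ = 2 × 7.29×10⁻⁵ × sin 58° = 1.24×10⁻⁴ s⁻¹
Height gradient: |∂Z/∂n| = 60 m / 859000 m = 6.98×10⁻⁵
On a pressure surface, geostrophic balance gives V_g = (g/f)|∂Z/∂n|:
V_g = 9.81 × 6.98×10⁻⁵ / 1.24×10⁻⁴ = 5.54 m/s
Converting: 5.54 m/s × 1.944 = 10.8 knots

10.8 knots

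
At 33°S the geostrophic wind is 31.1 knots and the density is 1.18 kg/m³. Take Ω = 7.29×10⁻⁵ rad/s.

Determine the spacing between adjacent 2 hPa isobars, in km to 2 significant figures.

130 km

Coriolis parameter at 33°S:
f = 2Ω sin φ = 2 × 7.29×10⁻⁵ × sin 33° = 7.94×10⁻⁵ s⁻¹
Wind speed in SI: 31.1 knots = 16.0 m/s
Geostrophic balance rearranged: |∂P/∂n| = f ρ V_g
|∂P/∂n| = 7.94×10⁻⁵ × 1.18 × 16.0 = 1.50×10⁻³ Pa/m
Isobar spacing: Δn = ΔP/|∂P/∂n| = 200 Pa / 1.50×10⁻³ Pa/m = 133408 m ≈ 130 km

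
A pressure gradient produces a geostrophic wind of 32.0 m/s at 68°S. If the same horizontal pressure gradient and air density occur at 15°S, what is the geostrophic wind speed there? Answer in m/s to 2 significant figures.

With the same pressure gradient and density, V_g ∝ 1/f ∝ 1/sin φ.
V₂ = V₁ · sin φ₁ / sin φ₂ = 32.0 × sin 68° / sin 15°
V₂ = 32.0 × 0.9272/0.2588 = 110 m/s

110 m/s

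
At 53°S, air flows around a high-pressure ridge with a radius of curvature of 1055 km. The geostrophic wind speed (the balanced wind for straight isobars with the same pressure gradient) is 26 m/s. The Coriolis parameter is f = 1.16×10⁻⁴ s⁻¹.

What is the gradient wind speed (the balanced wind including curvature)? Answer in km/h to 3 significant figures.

135 km/h

Around a high, pressure-gradient force acts outward with centrifugal, so Coriolis balances both:
fV = (1/ρ)|∂P/∂n| + V²/R  →  V² − fR·V + fR·V_g = 0
With fR = 1.16×10⁻⁴ × 1055×10³ m = 122 m/s:
V = [fR − √((fR)² − 4 fR V_g)]/2 = [122 − √(122² − 4×122×26)]/2 = 37.5 m/s
Supergeostrophic (V > V_g = 26 m/s), as expected around a high.
Converting: 37.5 m/s × 3.6 = 135 km/h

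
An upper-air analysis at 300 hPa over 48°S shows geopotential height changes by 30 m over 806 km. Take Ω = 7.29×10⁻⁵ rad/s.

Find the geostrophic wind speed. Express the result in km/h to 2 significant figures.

12 km/h

Coriolis parameter at 48°S:
f = 2Ω sin φ = 2 × 7.29×10⁻⁵ × sin 48° = 1.08×10⁻⁴ s⁻¹
Height gradient: |∂Z/∂n| = 30 m / 806000 m = 3.72×10⁻⁵
On a pressure surface, geostrophic balance gives V_g = (g/f)|∂Z/∂n|:
V_g = 9.81 × 3.72×10⁻⁵ / 1.08×10⁻⁴ = 3.37 m/s
Converting: 3.37 m/s × 3.6 = 12 km/h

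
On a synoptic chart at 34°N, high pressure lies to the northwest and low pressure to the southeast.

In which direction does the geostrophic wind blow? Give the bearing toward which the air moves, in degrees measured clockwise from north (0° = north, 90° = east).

225°

The pressure-gradient force points toward the southeast (bearing 135°).
Geostrophic balance: in the Northern Hemisphere the Coriolis force deflects motion to the right, so the geostrophic wind blows 90° to the right of the pressure-gradient force (low pressure on the left).
Rotating 135° by 90° clockwise gives 225° — the wind blows toward the southwest.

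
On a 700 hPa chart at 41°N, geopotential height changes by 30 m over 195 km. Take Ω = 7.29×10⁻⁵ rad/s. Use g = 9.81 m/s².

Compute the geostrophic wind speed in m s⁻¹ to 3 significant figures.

15.8 m s⁻¹

Coriolis parameter at 41°N:
f = 2Ω sin φ = 2 × 7.29×10⁻⁵ × sin 41° = 9.57×10⁻⁵ s⁻¹
Height gradient: |∂Z/∂n| = 30 m / 195000 m = 1.54×10⁻⁴
On a pressure surface, geostrophic balance gives V_g = (g/f)|∂Z/∂n|:
V_g = 9.81 × 1.54×10⁻⁴ / 9.57×10⁻⁵ = 15.8 m/s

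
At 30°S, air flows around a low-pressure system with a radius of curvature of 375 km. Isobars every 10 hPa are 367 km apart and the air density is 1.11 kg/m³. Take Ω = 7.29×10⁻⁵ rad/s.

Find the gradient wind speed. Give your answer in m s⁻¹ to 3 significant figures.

19.6 m s⁻¹

Coriolis parameter at 30°S:
f = 2Ω sin φ = 2 × 7.29×10⁻⁵ × sin 30° = 7.29×10⁻⁵ s⁻¹
Pressure gradient: |∂P/∂n| = 1000 Pa / 367000 m = 2.72×10⁻³ Pa/m
Geostrophic speed: V_g = |∂P/∂n|/(fρ) = 2.72×10⁻³/(7.29×10⁻⁵ × 1.11) = 33.7 m/s
Around a low, centrifugal force acts outward with Coriolis, so pressure-gradient force balances both:
(1/ρ)|∂P/∂n| = fV + V²/R  →  V² + fR·V − fR·V_g = 0
With fR = 7.29×10⁻⁵ × 375×10³ m = 27.3 m/s:
V = [−fR + √((fR)² + 4 fR V_g)]/2 = [−27.3 + √(27.3² + 4×27.3×33.7)]/2 = 19.6 m/s
Subgeostrophic (V < V_g = 33.7 m/s), as expected around a low.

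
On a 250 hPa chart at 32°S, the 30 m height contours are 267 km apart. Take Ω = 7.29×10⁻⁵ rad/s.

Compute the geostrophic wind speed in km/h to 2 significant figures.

Coriolis parameter at 32°S:
f = 2Ω sin φ = 2 × 7.29×10⁻⁵ × sin 32° = 7.73×10⁻⁵ s⁻¹
Height gradient: |∂Z/∂n| = 30 m / 267000 m = 1.12×10⁻⁴
On a pressure surface, geostrophic balance gives V_g = (g/f)|∂Z/∂n|:
V_g = 9.81 × 1.12×10⁻⁴ / 7.73×10⁻⁵ = 14.3 m/s
Converting: 14.3 m/s × 3.6 = 51 km/h

51 km/h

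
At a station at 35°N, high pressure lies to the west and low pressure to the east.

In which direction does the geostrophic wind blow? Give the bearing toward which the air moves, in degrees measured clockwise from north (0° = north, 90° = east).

180°

The pressure-gradient force points toward the east (bearing 090°).
Geostrophic balance: in the Northern Hemisphere the Coriolis force deflects motion to the right, so the geostrophic wind blows 90° to the right of the pressure-gradient force (low pressure on the left).
Rotating 090° by 90° clockwise gives 180° — the wind blows toward the south.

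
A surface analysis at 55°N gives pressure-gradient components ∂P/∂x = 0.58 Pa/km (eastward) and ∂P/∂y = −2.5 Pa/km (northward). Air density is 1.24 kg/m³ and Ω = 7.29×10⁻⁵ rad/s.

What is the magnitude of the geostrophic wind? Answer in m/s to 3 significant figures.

17.3 m/s

Coriolis parameter at 55°N:
f = 2Ω sin φ = 2 × 7.29×10⁻⁵ × sin 55° = 1.19×10⁻⁴ s⁻¹
Component geostrophic relations (x east, y north):
u_g = −(1/(fρ)) ∂P/∂y,  v_g = (1/(fρ)) ∂P/∂x
u_g = −(−2.5×10⁻³)/(1.19×10⁻⁴ × 1.24) = 16.9 m/s;  v_g = (0.58×10⁻³)/(1.19×10⁻⁴ × 1.24) = 3.92 m/s
|V_g| = √(u_g² + v_g²) = 17.3 m/s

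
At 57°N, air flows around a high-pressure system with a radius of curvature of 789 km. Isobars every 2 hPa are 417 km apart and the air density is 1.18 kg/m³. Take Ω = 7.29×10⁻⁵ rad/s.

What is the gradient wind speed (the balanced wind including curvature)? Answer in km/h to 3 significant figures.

Coriolis parameter at 57°N:
f = 2Ω sin φ = 2 × 7.29×10⁻⁵ × sin 57° = 1.22×10⁻⁴ s⁻¹
Pressure gradient: |∂P/∂n| = 200 Pa / 417000 m = 4.80×10⁻⁴ Pa/m
Geostrophic speed: V_g = |∂P/∂n|/(fρ) = 4.80×10⁻⁴/(1.22×10⁻⁴ × 1.18) = 3.32 m/s
Around a high, pressure-gradient force acts outward with centrifugal, so Coriolis balances both:
fV = (1/ρ)|∂P/∂n| + V²/R  →  V² − fR·V + fR·V_g = 0
With fR = 1.22×10⁻⁴ × 789×10³ m = 96.5 m/s:
V = [fR − √((fR)² − 4 fR V_g)]/2 = [96.5 − √(96.5² − 4×96.5×3.32)]/2 = 3.45 m/s
Supergeostrophic (V > V_g = 3.32 m/s), as expected around a high.
Converting: 3.45 m/s × 3.6 = 12.4 km/h

12.4 km/h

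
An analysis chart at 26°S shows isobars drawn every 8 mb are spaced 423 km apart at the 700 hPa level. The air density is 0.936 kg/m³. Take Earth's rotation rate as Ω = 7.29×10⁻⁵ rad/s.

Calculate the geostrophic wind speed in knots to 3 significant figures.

61.5 knots

Coriolis parameter at 26°S:
f = 2Ω sin φ = 2 × 7.29×10⁻⁵ × sin 26° = 6.39×10⁻⁵ s⁻¹
Pressure gradient: |∂P/∂n| = 800 Pa / 423000 m = 1.89×10⁻³ Pa/m
Geostrophic balance (pressure-gradient force = Coriolis force):
V_g = (1/(fρ)) |∂P/∂n| = 1.89×10⁻³ / (6.39×10⁻⁵ × 0.936) = 31.6 m/s
Converting: 31.6 m/s × 1.944 = 61.5 knots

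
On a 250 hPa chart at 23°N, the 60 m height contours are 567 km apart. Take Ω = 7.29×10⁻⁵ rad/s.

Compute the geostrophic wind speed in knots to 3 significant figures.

Coriolis parameter at 23°N:
f = 2Ω sin φ = 2 × 7.29×10⁻⁵ × sin 23° = 5.70×10⁻⁵ s⁻¹
Height gradient: |∂Z/∂n| = 60 m / 567000 m = 1.06×10⁻⁴
On a pressure surface, geostrophic balance gives V_g = (g/f)|∂Z/∂n|:
V_g = 9.81 × 1.06×10⁻⁴ / 5.70×10⁻⁵ = 18.2 m/s
Converting: 18.2 m/s × 1.944 = 35.4 knots

35.4 knots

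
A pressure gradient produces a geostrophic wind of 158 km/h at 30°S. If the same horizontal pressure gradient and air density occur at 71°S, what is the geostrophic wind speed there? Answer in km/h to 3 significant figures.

83.6 km/h

With the same pressure gradient and density, V_g ∝ 1/f ∝ 1/sin φ.
V₂ = V₁ · sin φ₁ / sin φ₂ = 158 × sin 30° / sin 71°
V₂ = 158 × 0.5000/0.9455 = 83.6 km/h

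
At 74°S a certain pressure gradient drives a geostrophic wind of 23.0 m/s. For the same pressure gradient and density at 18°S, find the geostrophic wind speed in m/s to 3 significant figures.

With the same pressure gradient and density, V_g ∝ 1/f ∝ 1/sin φ.
V₂ = V₁ · sin φ₁ / sin φ₂ = 23.0 × sin 74° / sin 18°
V₂ = 23.0 × 0.9613/0.3090 = 71.5 m/s

71.5 m/s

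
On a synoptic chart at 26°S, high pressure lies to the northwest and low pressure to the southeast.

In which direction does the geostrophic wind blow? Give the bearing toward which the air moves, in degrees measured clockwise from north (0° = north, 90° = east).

045°

The pressure-gradient force points toward the southeast (bearing 135°).
Geostrophic balance: in the Southern Hemisphere the Coriolis force deflects motion to the left, so the geostrophic wind blows 90° to the left of the pressure-gradient force (low pressure on the right).
Rotating 135° by 90° counterclockwise gives 045° — the wind blows toward the northeast.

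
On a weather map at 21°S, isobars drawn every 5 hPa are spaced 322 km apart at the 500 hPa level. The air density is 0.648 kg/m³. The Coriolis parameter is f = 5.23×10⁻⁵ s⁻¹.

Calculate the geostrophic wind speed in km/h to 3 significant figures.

Pressure gradient: |∂P/∂n| = 500 Pa / 322000 m = 1.55×10⁻³ Pa/m
Geostrophic balance (pressure-gradient force = Coriolis force):
V_g = (1/(fρ)) |∂P/∂n| = 1.55×10⁻³ / (5.23×10⁻⁵ × 0.648) = 45.8 m/s
Converting: 45.8 m/s × 3.6 = 165 km/h

165 km/h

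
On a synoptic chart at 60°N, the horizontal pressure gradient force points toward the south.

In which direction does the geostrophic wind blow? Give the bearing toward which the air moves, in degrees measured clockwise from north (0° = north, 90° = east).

270°

The pressure-gradient force points toward the south (bearing 180°).
Geostrophic balance: in the Northern Hemisphere the Coriolis force deflects motion to the right, so the geostrophic wind blows 90° to the right of the pressure-gradient force (low pressure on the left).
Rotating 180° by 90° clockwise gives 270° — the wind blows toward the west.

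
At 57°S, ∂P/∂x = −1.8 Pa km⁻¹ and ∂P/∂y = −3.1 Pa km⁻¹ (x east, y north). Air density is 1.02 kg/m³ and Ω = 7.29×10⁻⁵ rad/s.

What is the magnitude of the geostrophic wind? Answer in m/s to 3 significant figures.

Coriolis parameter at 57°S:
f = 2Ω sin φ = 2 × 7.29×10⁻⁵ × sin 57° = 1.22×10⁻⁴ s⁻¹
In the Southern Hemisphere f is negative: f = −1.22×10⁻⁴ s⁻¹.
Component geostrophic relations (x east, y north):
u_g = −(1/(fρ)) ∂P/∂y,  v_g = (1/(fρ)) ∂P/∂x
u_g = −(−3.1×10⁻³)/(−1.22×10⁻⁴ × 1.02) = −24.9 m/s;  v_g = (−1.8×10⁻³)/(−1.22×10⁻⁴ × 1.02) = 14.4 m/s
|V_g| = √(u_g² + v_g²) = 28.7 m/s

28.7 m/s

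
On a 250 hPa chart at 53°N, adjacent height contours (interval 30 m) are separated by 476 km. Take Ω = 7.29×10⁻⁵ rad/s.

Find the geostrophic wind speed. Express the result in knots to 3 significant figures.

10.3 knots

Coriolis parameter at 53°N:
f = 2Ω sin φ = 2 × 7.29×10⁻⁵ × sin 53° = 1.16×10⁻⁴ s⁻¹
Height gradient: |∂Z/∂n| = 30 m / 476000 m = 6.30×10⁻⁵
On a pressure surface, geostrophic balance gives V_g = (g/f)|∂Z/∂n|:
V_g = 9.81 × 6.30×10⁻⁵ / 1.16×10⁻⁴ = 5.31 m/s
Converting: 5.31 m/s × 1.944 = 10.3 knots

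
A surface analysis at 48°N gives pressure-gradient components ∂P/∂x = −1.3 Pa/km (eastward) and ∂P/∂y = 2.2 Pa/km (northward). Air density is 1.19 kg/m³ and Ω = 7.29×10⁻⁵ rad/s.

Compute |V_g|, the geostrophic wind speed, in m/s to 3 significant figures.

Coriolis parameter at 48°N:
f = 2Ω sin φ = 2 × 7.29×10⁻⁵ × sin 48° = 1.08×10⁻⁴ s⁻¹
Component geostrophic relations (x east, y north):
u_g = −(1/(fρ)) ∂P/∂y,  v_g = (1/(fρ)) ∂P/∂x
u_g = −(2.2×10⁻³)/(1.08×10⁻⁴ × 1.19) = −17.1 m/s;  v_g = (−1.3×10⁻³)/(1.08×10⁻⁴ × 1.19) = −10.1 m/s
|V_g| = √(u_g² + v_g²) = 19.8 m/s

19.8 m/s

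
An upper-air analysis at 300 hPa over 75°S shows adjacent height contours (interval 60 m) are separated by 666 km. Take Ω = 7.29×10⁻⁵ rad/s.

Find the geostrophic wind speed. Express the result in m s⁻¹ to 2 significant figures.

6.3 m s⁻¹

Coriolis parameter at 75°S:
f = 2Ω sin φ = 2 × 7.29×10⁻⁵ × sin 75° = 1.41×10⁻⁴ s⁻¹
Height gradient: |∂Z/∂n| = 60 m / 666000 m = 9.01×10⁻⁵
On a pressure surface, geostrophic balance gives V_g = (g/f)|∂Z/∂n|:
V_g = 9.81 × 9.01×10⁻⁵ / 1.41×10⁻⁴ = 6.28 m/s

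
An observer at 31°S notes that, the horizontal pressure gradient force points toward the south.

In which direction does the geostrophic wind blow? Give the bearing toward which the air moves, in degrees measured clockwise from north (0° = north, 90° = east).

090°

The pressure-gradient force points toward the south (bearing 180°).
Geostrophic balance: in the Southern Hemisphere the Coriolis force deflects motion to the left, so the geostrophic wind blows 90° to the left of the pressure-gradient force (low pressure on the right).
Rotating 180° by 90° counterclockwise gives 090° — the wind blows toward the east.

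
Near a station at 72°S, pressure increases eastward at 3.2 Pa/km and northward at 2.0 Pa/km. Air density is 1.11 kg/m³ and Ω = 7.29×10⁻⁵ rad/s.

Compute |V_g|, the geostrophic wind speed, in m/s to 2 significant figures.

25 m/s

Coriolis parameter at 72°S:
f = 2Ω sin φ = 2 × 7.29×10⁻⁵ × sin 72° = 1.39×10⁻⁴ s⁻¹
In the Southern Hemisphere f is negative: f = −1.39×10⁻⁴ s⁻¹.
Component geostrophic relations (x east, y north):
u_g = −(1/(fρ)) ∂P/∂y,  v_g = (1/(fρ)) ∂P/∂x
u_g = −(2.0×10⁻³)/(−1.39×10⁻⁴ × 1.11) = 13.0 m/s;  v_g = (3.2×10⁻³)/(−1.39×10⁻⁴ × 1.11) = −20.8 m/s
|V_g| = √(u_g² + v_g²) = 24.5 m/s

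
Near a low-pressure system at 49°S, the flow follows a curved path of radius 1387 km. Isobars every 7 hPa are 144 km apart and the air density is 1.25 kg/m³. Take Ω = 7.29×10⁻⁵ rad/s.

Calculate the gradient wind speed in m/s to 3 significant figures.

Coriolis parameter at 49°S:
f = 2Ω sin φ = 2 × 7.29×10⁻⁵ × sin 49° = 1.10×10⁻⁴ s⁻¹
Pressure gradient: |∂P/∂n| = 700 Pa / 144000 m = 4.86×10⁻³ Pa/m
Geostrophic speed: V_g = |∂P/∂n|/(fρ) = 4.86×10⁻³/(1.10×10⁻⁴ × 1.25) = 35.3 m/s
Around a low, centrifugal force acts outward with Coriolis, so pressure-gradient force balances both:
(1/ρ)|∂P/∂n| = fV + V²/R  →  V² + fR·V − fR·V_g = 0
With fR = 1.10×10⁻⁴ × 1387×10³ m = 153 m/s:
V = [−fR + √((fR)² + 4 fR V_g)]/2 = [−153 + √(153² + 4×153×35.3)]/2 = 29.6 m/s
Subgeostrophic (V < V_g = 35.3 m/s), as expected around a low.

29.6 m/s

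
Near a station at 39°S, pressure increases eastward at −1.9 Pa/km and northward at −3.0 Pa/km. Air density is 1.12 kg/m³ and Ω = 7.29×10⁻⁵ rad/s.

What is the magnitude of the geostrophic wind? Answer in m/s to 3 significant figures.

Coriolis parameter at 39°S:
f = 2Ω sin φ = 2 × 7.29×10⁻⁵ × sin 39° = 9.18×10⁻⁵ s⁻¹
In the Southern Hemisphere f is negative: f = −9.18×10⁻⁵ s⁻¹.
Component geostrophic relations (x east, y north):
u_g = −(1/(fρ)) ∂P/∂y,  v_g = (1/(fρ)) ∂P/∂x
u_g = −(−3.0×10⁻³)/(−9.18×10⁻⁵ × 1.12) = −29.2 m/s;  v_g = (−1.9×10⁻³)/(−9.18×10⁻⁵ × 1.12) = 18.5 m/s
|V_g| = √(u_g² + v_g²) = 34.6 m/s

34.6 m/s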